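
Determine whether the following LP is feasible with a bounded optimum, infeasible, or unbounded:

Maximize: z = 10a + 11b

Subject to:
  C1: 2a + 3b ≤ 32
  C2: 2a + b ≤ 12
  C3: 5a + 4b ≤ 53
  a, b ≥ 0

Feasible with a bounded optimal solution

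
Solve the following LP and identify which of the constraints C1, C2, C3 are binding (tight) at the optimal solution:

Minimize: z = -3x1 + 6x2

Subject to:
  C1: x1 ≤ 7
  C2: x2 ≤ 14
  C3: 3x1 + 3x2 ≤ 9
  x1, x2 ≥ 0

At x1 = 3, x2 = 0, compute slack b - a·x for each constraint:
  C1: 7 − 3 = 4  (slack)
  C2: 14 − 0 = 14  (slack)
  C3: 9 − 9 = 0  (binding)

Optimal: x1 = 3, x2 = 0
Binding: C3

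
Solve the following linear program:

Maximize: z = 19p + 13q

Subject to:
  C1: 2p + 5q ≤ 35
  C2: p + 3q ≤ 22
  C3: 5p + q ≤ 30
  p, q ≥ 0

Evaluate the objective at each vertex of the feasible region:
  z(0, 0) = 0
  z(6, 0) = 114
  z(5, 5) = 160  ←
  z(0, 7) = 91
The maximum is at p = 5, q = 5.

p = 5, q = 5, z = 160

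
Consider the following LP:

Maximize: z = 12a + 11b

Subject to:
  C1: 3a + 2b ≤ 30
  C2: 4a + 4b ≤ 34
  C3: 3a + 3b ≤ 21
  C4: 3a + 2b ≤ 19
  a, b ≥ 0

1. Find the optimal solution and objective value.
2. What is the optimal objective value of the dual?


1. a = 5, b = 2, z = 82
2. 82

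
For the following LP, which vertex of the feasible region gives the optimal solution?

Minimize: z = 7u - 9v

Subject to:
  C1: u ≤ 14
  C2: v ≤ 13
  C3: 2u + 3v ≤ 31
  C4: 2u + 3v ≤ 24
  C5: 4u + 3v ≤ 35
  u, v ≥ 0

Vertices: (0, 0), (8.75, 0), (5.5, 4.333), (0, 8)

Evaluate the objective at each vertex of the feasible region:
  z(0, 0) = 0
  z(8.75, 0) = 61.25
  z(5.5, 4.333) = -0.5
  z(0, 8) = -72  ←
The minimum is at u = 0, v = 8.

(0, 8)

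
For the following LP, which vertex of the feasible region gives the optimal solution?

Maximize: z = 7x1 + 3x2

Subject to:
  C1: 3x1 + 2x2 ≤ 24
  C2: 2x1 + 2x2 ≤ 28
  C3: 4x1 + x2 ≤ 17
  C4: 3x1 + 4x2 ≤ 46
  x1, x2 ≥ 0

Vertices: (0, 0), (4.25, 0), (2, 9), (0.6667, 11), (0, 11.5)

Evaluate the objective at each vertex of the feasible region:
  z(0, 0) = 0
  z(4.25, 0) = 29.75
  z(2, 9) = 41  ←
  z(0.6667, 11) = 37.67
  z(0, 11.5) = 34.5
The maximum is at x1 = 2, x2 = 9.

(2, 9)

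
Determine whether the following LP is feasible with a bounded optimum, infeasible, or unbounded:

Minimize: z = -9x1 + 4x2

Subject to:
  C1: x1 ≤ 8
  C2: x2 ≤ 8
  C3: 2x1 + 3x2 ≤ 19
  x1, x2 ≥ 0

Feasible with a bounded optimal solution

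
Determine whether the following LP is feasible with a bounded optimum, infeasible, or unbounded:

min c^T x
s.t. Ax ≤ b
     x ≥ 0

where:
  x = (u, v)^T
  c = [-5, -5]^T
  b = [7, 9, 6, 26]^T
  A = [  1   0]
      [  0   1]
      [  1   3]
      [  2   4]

Feasible with a bounded optimal solution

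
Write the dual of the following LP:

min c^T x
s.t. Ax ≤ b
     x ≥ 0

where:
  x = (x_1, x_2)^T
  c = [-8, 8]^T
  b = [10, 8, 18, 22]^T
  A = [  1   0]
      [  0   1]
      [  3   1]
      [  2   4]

Primal min cᵀx s.t. Ax ≤ b, x ≥ 0  →  Dual max −bᵀy s.t. Aᵀy ≥ −c, y ≥ 0.

Maximize: z = -10y1 - 8y2 - 18y3 - 22y4

Subject to:
  y1 + 3y3 + 2y4 ≥ 8
  y2 + y3 + 4y4 ≥ -8
  y1, y2, y3, y4 ≥ 0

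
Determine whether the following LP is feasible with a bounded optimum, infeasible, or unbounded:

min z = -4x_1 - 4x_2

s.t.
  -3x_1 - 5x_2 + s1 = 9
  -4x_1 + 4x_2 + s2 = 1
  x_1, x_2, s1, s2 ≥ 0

Unbounded (objective can decrease without bound)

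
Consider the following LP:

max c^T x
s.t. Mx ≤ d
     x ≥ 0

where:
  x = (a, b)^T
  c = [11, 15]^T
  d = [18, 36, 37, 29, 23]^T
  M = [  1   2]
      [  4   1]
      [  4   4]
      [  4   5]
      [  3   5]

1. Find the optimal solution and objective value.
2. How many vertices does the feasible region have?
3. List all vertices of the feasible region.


1. a = 6, b = 1, z = 81
2. 4
3. (0, 0), (7.25, 0), (6, 1), (0, 4.6)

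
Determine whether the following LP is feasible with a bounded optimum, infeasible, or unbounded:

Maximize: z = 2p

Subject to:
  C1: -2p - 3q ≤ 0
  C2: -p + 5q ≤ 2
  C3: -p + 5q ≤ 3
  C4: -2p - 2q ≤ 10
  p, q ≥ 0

Unbounded (objective can increase without bound)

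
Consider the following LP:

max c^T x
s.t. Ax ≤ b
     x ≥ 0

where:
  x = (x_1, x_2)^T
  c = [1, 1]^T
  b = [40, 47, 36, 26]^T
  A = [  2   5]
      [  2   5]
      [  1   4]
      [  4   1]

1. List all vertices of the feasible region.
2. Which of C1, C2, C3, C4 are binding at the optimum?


1. (0, 0), (6.5, 0), (5, 6), (0, 8)
2. C1, C4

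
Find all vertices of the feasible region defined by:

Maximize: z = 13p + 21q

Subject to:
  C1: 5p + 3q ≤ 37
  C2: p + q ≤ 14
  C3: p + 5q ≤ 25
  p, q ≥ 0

(0, 0), (7.4, 0), (5, 4), (0, 5)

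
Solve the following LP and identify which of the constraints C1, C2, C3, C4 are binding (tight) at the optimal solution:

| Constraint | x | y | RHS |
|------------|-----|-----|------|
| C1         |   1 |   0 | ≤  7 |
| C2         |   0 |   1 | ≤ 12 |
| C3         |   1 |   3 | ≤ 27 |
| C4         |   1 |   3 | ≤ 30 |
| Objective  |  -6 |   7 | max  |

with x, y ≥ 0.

At x = 0, y = 9, compute slack b - a·x for each constraint:
  C1: 7 − 0 = 7  (slack)
  C2: 12 − 9 = 3  (slack)
  C3: 27 − 27 = 0  (binding)
  C4: 30 − 27 = 3  (slack)

Optimal: x = 0, y = 9
Binding: C3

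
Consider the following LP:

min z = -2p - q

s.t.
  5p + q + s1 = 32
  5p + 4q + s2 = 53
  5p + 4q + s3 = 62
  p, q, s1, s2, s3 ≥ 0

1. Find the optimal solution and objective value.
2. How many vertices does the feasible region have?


1. p = 5, q = 7, z = -17
2. 4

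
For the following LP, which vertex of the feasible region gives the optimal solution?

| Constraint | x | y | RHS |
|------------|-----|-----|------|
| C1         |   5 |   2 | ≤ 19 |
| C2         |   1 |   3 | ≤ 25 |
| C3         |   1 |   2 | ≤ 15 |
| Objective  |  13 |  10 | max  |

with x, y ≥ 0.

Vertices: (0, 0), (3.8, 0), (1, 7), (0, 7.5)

Evaluate the objective at each vertex of the feasible region:
  z(0, 0) = 0
  z(3.8, 0) = 49.4
  z(1, 7) = 83  ←
  z(0, 7.5) = 75
The maximum is at x = 1, y = 7.

(1, 7)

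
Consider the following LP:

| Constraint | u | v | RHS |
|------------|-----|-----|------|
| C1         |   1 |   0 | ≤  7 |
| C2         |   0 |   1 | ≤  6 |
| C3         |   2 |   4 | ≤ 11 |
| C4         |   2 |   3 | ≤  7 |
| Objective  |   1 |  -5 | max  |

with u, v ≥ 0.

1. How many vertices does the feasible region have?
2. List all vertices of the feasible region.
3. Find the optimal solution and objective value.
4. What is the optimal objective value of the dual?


1. 3
2. (0, 0), (3.5, 0), (0, 2.333)
3. u = 3.5, v = 0, z = 3.5
4. 3.5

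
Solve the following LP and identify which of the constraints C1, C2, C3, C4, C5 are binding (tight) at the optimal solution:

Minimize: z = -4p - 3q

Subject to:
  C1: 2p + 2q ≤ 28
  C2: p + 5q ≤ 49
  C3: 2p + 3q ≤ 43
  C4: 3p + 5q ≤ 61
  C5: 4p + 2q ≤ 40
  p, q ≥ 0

At p = 6, q = 8, compute slack b - a·x for each constraint:
  C1: 28 − 28 = 0  (binding)
  C2: 49 − 46 = 3  (slack)
  C3: 43 − 36 = 7  (slack)
  C4: 61 − 58 = 3  (slack)
  C5: 40 − 40 = 0  (binding)

Optimal: p = 6, q = 8
Binding: C1, C5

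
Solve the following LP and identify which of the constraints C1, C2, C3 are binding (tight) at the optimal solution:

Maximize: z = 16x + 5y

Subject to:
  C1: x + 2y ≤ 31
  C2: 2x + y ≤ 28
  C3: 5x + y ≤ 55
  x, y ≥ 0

At x = 9, y = 10, compute slack b - a·x for each constraint:
  C1: 31 − 29 = 2  (slack)
  C2: 28 − 28 = 0  (binding)
  C3: 55 − 55 = 0  (binding)

Optimal: x = 9, y = 10
Binding: C2, C3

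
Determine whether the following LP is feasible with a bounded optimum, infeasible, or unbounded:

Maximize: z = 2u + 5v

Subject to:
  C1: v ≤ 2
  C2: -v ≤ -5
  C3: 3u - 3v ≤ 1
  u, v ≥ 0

Infeasible (no feasible solution exists)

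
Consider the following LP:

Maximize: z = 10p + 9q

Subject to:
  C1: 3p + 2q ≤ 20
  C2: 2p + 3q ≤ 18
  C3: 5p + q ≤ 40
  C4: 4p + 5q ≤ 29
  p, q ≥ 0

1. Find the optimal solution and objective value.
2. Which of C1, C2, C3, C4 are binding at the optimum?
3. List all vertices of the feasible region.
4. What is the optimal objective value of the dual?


1. p = 6, q = 1, z = 69
2. C1, C4
3. (0, 0), (6.667, 0), (6, 1), (0, 5.8)
4. 69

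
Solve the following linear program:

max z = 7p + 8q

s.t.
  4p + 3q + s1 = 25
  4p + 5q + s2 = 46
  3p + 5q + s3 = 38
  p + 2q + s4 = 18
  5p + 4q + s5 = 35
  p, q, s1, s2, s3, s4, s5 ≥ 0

Evaluate the objective at each vertex of the feasible region:
  z(0, 0) = 0
  z(6.25, 0) = 43.75
  z(1, 7) = 63  ←
  z(0, 7.6) = 60.8
The maximum is at p = 1, q = 7.

p = 1, q = 7, z = 63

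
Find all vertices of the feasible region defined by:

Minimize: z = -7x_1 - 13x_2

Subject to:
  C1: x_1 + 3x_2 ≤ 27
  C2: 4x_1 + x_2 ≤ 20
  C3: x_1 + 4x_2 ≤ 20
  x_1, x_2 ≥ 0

(0, 0), (5, 0), (4, 4), (0, 5)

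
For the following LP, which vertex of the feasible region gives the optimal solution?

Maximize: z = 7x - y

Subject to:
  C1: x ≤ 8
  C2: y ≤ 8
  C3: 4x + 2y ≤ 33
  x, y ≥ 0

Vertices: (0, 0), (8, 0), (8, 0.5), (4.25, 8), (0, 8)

Evaluate the objective at each vertex of the feasible region:
  z(0, 0) = 0
  z(8, 0) = 56  ←
  z(8, 0.5) = 55.5
  z(4.25, 8) = 21.75
  z(0, 8) = -8
The maximum is at x = 8, y = 0.

(8, 0)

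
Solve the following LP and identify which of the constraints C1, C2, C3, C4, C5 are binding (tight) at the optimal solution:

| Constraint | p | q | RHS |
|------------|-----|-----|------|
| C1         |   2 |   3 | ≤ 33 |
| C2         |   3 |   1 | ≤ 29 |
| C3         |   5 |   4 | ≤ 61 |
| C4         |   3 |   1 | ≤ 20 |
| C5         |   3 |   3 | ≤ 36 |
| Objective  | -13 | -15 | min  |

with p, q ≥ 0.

At p = 3, q = 9, compute slack b - a·x for each constraint:
  C1: 33 − 33 = 0  (binding)
  C2: 29 − 18 = 11  (slack)
  C3: 61 − 51 = 10  (slack)
  C4: 20 − 18 = 2  (slack)
  C5: 36 − 36 = 0  (binding)

Optimal: p = 3, q = 9
Binding: C1, C5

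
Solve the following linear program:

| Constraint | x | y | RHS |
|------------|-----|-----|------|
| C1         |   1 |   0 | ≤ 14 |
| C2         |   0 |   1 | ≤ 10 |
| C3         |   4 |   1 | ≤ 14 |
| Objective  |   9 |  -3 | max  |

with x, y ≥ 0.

Evaluate the objective at each vertex of the feasible region:
  z(0, 0) = 0
  z(3.5, 0) = 31.5  ←
  z(1, 10) = -21
  z(0, 10) = -30
The maximum is at x = 3.5, y = 0.

x = 3.5, y = 0, z = 31.5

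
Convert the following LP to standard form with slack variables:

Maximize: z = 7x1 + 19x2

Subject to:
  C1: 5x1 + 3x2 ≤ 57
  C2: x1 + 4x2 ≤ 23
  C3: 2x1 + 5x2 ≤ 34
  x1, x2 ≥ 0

max z = 7x1 + 19x2

s.t.
  5x1 + 3x2 + s1 = 57
  x1 + 4x2 + s2 = 23
  2x1 + 5x2 + s3 = 34
  x1, x2, s1, s2, s3 ≥ 0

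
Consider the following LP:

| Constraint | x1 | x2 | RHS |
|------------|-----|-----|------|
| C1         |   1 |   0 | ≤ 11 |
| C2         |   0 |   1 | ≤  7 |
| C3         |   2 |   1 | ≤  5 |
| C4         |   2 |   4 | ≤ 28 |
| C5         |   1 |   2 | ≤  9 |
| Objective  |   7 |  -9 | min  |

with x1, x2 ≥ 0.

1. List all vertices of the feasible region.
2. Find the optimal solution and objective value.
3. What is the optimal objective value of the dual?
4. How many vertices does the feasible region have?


1. (0, 0), (2.5, 0), (0.3333, 4.333), (0, 4.5)
2. x1 = 0, x2 = 4.5, z = -40.5
3. -40.5
4. 4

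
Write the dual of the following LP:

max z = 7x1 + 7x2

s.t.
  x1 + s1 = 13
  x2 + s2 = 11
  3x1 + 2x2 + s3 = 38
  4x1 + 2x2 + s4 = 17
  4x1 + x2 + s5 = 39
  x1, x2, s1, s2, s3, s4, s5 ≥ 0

Primal max cᵀx s.t. Ax ≤ b, x ≥ 0  →  Dual min bᵀy s.t. Aᵀy ≥ c, y ≥ 0.

Minimize: z = 13y1 + 11y2 + 38y3 + 17y4 + 39y5

Subject to:
  y1 + 3y3 + 4y4 + 4y5 ≥ 7
  y2 + 2y3 + 2y4 + y5 ≥ 7
  y1, y2, y3, y4, y5 ≥ 0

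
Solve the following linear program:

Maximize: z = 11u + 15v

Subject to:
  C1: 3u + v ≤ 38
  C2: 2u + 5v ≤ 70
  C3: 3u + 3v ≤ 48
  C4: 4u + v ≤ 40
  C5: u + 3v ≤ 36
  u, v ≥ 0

Evaluate the objective at each vertex of the feasible region:
  z(0, 0) = 0
  z(10, 0) = 110
  z(8, 8) = 208
  z(6, 10) = 216  ←
  z(0, 12) = 180
The maximum is at u = 6, v = 10.

u = 6, v = 10, z = 216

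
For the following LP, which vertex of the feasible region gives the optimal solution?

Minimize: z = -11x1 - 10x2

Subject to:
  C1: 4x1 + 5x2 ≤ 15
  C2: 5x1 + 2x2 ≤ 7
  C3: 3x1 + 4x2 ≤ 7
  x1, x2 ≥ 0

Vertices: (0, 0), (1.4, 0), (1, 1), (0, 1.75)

Evaluate the objective at each vertex of the feasible region:
  z(0, 0) = 0
  z(1.4, 0) = -15.4
  z(1, 1) = -21  ←
  z(0, 1.75) = -17.5
The minimum is at x1 = 1, x2 = 1.

(1, 1)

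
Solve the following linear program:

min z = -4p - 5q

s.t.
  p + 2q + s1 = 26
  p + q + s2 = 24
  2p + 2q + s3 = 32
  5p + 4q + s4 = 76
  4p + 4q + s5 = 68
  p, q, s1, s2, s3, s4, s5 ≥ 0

Evaluate the objective at each vertex of the feasible region:
  z(0, 0) = 0
  z(15.2, 0) = -60.8
  z(12, 4) = -68
  z(6, 10) = -74  ←
  z(0, 13) = -65
The minimum is at p = 6, q = 10.

p = 6, q = 10, z = -74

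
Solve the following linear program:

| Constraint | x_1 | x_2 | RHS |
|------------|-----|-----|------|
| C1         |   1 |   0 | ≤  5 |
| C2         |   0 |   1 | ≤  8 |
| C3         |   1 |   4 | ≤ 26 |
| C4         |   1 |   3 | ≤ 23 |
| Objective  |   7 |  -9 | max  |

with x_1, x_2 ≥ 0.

Evaluate the objective at each vertex of the feasible region:
  z(0, 0) = 0
  z(5, 0) = 35  ←
  z(5, 5.25) = -12.25
  z(0, 6.5) = -58.5
The maximum is at x_1 = 5, x_2 = 0.

x_1 = 5, x_2 = 0, z = 35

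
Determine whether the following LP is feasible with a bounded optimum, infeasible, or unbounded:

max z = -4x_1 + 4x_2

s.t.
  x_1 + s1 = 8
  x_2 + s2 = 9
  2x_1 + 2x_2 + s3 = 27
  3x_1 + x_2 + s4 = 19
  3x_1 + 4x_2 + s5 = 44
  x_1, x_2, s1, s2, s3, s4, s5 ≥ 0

Feasible with a bounded optimal solution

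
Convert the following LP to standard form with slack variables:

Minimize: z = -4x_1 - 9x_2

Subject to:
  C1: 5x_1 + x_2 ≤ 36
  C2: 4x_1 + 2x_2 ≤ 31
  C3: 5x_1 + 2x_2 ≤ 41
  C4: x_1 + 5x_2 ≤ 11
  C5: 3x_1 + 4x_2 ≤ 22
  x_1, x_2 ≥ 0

min z = -4x_1 - 9x_2

s.t.
  5x_1 + x_2 + s1 = 36
  4x_1 + 2x_2 + s2 = 31
  5x_1 + 2x_2 + s3 = 41
  x_1 + 5x_2 + s4 = 11
  3x_1 + 4x_2 + s5 = 22
  x_1, x_2, s1, s2, s3, s4, s5 ≥ 0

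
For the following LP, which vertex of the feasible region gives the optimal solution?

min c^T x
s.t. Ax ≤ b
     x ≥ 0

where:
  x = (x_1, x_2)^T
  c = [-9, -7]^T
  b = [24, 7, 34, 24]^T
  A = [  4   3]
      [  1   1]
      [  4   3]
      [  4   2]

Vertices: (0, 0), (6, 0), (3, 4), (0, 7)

Evaluate the objective at each vertex of the feasible region:
  z(0, 0) = 0
  z(6, 0) = -54
  z(3, 4) = -55  ←
  z(0, 7) = -49
The minimum is at x_1 = 3, x_2 = 4.

(3, 4)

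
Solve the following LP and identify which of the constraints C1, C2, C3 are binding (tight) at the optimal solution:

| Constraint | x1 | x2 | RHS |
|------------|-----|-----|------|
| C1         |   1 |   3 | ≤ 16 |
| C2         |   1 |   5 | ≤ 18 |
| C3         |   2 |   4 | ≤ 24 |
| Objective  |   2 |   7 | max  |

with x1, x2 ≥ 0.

At x1 = 8, x2 = 2, compute slack b - a·x for each constraint:
  C1: 16 − 14 = 2  (slack)
  C2: 18 − 18 = 0  (binding)
  C3: 24 − 24 = 0  (binding)

Optimal: x1 = 8, x2 = 2
Binding: C2, C3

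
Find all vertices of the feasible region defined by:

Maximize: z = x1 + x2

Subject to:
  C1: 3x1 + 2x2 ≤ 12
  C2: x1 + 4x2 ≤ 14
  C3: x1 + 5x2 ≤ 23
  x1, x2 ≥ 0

(0, 0), (4, 0), (2, 3), (0, 3.5)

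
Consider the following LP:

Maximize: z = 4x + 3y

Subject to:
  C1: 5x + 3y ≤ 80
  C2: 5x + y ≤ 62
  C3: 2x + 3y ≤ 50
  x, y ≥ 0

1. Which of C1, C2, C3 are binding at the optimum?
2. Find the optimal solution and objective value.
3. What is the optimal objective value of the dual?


1. C1, C3
2. x = 10, y = 10, z = 70
3. 70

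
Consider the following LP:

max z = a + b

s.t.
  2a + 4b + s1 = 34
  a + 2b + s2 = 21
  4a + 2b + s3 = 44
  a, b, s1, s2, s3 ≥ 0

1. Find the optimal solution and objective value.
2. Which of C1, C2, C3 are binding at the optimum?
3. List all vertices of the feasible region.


1. a = 9, b = 4, z = 13
2. C1, C3
3. (0, 0), (11, 0), (9, 4), (0, 8.5)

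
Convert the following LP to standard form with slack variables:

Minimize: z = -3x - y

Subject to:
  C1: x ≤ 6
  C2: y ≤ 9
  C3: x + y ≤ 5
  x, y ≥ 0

min z = -3x - y

s.t.
  x + s1 = 6
  y + s2 = 9
  x + y + s3 = 5
  x, y, s1, s2, s3 ≥ 0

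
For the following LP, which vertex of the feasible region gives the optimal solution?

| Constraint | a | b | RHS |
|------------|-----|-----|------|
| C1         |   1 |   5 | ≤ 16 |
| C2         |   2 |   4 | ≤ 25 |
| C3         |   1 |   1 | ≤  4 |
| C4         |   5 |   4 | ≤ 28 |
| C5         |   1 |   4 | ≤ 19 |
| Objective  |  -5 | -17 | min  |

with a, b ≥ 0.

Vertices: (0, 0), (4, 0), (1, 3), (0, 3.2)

Evaluate the objective at each vertex of the feasible region:
  z(0, 0) = 0
  z(4, 0) = -20
  z(1, 3) = -56  ←
  z(0, 3.2) = -54.4
The minimum is at a = 1, b = 3.

(1, 3)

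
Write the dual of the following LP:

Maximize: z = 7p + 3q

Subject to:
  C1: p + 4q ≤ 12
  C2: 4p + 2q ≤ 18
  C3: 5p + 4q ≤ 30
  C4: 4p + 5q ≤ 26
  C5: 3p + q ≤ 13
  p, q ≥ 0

Primal max cᵀx s.t. Ax ≤ b, x ≥ 0  →  Dual min bᵀy s.t. Aᵀy ≥ c, y ≥ 0.

Minimize: z = 12y1 + 18y2 + 30y3 + 26y4 + 13y5

Subject to:
  y1 + 4y2 + 5y3 + 4y4 + 3y5 ≥ 7
  4y1 + 2y2 + 4y3 + 5y4 + y5 ≥ 3
  y1, y2, y3, y4, y5 ≥ 0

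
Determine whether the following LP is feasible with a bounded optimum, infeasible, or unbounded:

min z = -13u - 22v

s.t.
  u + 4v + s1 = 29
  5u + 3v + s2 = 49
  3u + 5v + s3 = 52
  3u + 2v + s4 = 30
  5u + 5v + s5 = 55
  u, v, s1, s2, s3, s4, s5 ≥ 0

Feasible with a bounded optimal solution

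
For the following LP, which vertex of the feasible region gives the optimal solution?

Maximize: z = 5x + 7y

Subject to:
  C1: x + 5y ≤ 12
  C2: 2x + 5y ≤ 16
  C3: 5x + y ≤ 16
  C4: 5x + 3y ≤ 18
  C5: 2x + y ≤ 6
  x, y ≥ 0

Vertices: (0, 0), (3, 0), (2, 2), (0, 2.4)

Evaluate the objective at each vertex of the feasible region:
  z(0, 0) = 0
  z(3, 0) = 15
  z(2, 2) = 24  ←
  z(0, 2.4) = 16.8
The maximum is at x = 2, y = 2.

(2, 2)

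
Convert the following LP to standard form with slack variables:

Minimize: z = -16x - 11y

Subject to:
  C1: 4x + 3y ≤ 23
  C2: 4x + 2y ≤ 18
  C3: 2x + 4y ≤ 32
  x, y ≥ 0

min z = -16x - 11y

s.t.
  4x + 3y + s1 = 23
  4x + 2y + s2 = 18
  2x + 4y + s3 = 32
  x, y, s1, s2, s3 ≥ 0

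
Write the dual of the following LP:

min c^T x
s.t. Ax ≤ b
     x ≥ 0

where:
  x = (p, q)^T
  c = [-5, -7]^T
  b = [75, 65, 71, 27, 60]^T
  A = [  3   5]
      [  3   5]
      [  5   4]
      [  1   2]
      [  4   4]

Primal min cᵀx s.t. Ax ≤ b, x ≥ 0  →  Dual max −bᵀy s.t. Aᵀy ≥ −c, y ≥ 0.

Maximize: z = -75y1 - 65y2 - 71y3 - 27y4 - 60y5

Subject to:
  3y1 + 3y2 + 5y3 + y4 + 4y5 ≥ 5
  5y1 + 5y2 + 4y3 + 2y4 + 4y5 ≥ 7
  y1, y2, y3, y4, y5 ≥ 0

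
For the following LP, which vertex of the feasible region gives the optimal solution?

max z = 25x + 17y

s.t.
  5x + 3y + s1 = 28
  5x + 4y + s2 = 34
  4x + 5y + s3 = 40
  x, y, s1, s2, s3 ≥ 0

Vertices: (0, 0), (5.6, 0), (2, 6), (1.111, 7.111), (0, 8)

Evaluate the objective at each vertex of the feasible region:
  z(0, 0) = 0
  z(5.6, 0) = 140
  z(2, 6) = 152  ←
  z(1.111, 7.111) = 148.7
  z(0, 8) = 136
The maximum is at x = 2, y = 6.

(2, 6)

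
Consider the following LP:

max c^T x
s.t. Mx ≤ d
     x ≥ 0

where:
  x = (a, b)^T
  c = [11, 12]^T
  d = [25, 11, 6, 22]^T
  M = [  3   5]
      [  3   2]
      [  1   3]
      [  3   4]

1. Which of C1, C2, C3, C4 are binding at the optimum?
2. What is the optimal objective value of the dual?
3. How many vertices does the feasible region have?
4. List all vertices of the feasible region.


1. C2, C3
2. 45
3. 4
4. (0, 0), (3.667, 0), (3, 1), (0, 2)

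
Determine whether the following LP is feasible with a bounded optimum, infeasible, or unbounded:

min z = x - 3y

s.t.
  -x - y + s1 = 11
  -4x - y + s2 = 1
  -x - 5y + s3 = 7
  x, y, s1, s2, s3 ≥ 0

Unbounded (objective can decrease without bound)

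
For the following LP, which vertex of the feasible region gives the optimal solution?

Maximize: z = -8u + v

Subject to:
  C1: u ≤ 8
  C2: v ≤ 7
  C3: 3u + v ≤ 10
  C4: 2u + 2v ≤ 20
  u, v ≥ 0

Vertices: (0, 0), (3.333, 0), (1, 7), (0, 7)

Evaluate the objective at each vertex of the feasible region:
  z(0, 0) = 0
  z(3.333, 0) = -26.67
  z(1, 7) = -1
  z(0, 7) = 7  ←
The maximum is at u = 0, v = 7.

(0, 7)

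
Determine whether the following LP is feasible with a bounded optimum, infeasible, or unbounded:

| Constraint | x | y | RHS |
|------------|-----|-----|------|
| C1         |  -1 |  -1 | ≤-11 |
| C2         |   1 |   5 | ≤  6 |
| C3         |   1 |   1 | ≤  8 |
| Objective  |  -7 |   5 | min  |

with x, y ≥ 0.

Infeasible (no feasible solution exists)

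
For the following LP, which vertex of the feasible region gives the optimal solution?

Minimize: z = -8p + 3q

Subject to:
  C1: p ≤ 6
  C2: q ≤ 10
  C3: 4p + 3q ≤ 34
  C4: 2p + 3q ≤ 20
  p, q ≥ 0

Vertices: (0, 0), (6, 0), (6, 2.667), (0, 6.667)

Evaluate the objective at each vertex of the feasible region:
  z(0, 0) = 0
  z(6, 0) = -48  ←
  z(6, 2.667) = -40
  z(0, 6.667) = 20
The minimum is at p = 6, q = 0.

(6, 0)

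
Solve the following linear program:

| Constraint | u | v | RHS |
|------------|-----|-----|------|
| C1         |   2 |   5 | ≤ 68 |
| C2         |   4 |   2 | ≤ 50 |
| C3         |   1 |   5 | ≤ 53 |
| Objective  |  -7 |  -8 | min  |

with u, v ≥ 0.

Evaluate the objective at each vertex of the feasible region:
  z(0, 0) = 0
  z(12.5, 0) = -87.5
  z(8, 9) = -128  ←
  z(0, 10.6) = -84.8
The minimum is at u = 8, v = 9.

u = 8, v = 9, z = -128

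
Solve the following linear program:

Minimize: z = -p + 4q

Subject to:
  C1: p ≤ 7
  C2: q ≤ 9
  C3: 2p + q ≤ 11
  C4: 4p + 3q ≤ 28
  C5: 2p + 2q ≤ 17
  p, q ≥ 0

Evaluate the objective at each vertex of the feasible region:
  z(0, 0) = 0
  z(5.5, 0) = -5.5  ←
  z(2.5, 6) = 21.5
  z(0, 8.5) = 34
The minimum is at p = 5.5, q = 0.

p = 5.5, q = 0, z = -5.5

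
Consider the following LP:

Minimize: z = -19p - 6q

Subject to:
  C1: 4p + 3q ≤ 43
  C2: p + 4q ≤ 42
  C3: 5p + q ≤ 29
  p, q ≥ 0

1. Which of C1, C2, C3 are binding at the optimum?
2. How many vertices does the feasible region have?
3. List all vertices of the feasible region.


1. C1, C3
2. 5
3. (0, 0), (5.8, 0), (4, 9), (3.538, 9.615), (0, 10.5)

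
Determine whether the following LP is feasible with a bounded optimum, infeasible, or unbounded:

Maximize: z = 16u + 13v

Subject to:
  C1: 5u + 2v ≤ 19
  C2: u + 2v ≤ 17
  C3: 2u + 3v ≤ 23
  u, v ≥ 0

Feasible with a bounded optimal solution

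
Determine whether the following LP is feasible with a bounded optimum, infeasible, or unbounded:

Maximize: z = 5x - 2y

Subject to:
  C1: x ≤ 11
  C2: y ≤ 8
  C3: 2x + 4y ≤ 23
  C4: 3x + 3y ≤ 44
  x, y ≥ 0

Feasible with a bounded optimal solution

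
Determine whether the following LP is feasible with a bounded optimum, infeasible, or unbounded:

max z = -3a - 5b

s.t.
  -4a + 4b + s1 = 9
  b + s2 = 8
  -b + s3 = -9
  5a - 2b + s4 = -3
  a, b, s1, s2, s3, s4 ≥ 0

Infeasible (no feasible solution exists)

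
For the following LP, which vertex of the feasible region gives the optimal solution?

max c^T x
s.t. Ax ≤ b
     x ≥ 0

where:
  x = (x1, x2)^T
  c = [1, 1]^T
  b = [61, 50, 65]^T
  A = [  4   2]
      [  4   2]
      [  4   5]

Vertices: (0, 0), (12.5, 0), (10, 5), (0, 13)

Evaluate the objective at each vertex of the feasible region:
  z(0, 0) = 0
  z(12.5, 0) = 12.5
  z(10, 5) = 15  ←
  z(0, 13) = 13
The maximum is at x1 = 10, x2 = 5.

(10, 5)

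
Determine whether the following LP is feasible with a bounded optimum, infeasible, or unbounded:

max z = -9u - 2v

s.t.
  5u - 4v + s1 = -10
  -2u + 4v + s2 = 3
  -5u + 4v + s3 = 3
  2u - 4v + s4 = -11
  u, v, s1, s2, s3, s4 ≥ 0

Infeasible (no feasible solution exists)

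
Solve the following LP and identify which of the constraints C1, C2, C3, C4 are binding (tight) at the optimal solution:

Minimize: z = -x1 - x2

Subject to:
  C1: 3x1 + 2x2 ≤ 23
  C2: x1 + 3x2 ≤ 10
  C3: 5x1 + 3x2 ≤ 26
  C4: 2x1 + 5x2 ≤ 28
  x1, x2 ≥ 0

At x1 = 4, x2 = 2, compute slack b - a·x for each constraint:
  C1: 23 − 16 = 7  (slack)
  C2: 10 − 10 = 0  (binding)
  C3: 26 − 26 = 0  (binding)
  C4: 28 − 18 = 10  (slack)

Optimal: x1 = 4, x2 = 2
Binding: C2, C3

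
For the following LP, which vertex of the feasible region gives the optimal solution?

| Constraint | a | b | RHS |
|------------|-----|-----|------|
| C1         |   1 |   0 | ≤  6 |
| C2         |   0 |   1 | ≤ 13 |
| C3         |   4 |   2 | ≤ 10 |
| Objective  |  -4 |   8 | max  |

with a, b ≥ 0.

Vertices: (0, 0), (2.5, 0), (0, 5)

Evaluate the objective at each vertex of the feasible region:
  z(0, 0) = 0
  z(2.5, 0) = -10
  z(0, 5) = 40  ←
The maximum is at a = 0, b = 5.

(0, 5)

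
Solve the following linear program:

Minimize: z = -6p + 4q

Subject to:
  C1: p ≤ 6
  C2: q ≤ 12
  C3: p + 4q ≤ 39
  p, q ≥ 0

Evaluate the objective at each vertex of the feasible region:
  z(0, 0) = 0
  z(6, 0) = -36  ←
  z(6, 8.25) = -3
  z(0, 9.75) = 39
The minimum is at p = 6, q = 0.

p = 6, q = 0, z = -36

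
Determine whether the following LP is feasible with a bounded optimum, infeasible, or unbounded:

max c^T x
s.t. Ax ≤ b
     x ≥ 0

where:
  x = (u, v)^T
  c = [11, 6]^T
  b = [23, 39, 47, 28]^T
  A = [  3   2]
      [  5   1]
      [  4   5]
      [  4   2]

Feasible with a bounded optimal solution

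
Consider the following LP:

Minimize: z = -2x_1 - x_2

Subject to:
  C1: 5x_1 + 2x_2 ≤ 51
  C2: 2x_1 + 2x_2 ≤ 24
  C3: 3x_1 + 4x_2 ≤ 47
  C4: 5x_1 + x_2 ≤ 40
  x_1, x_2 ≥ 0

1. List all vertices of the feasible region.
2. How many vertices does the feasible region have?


1. (0, 0), (8, 0), (7, 5), (1, 11), (0, 11.75)
2. 5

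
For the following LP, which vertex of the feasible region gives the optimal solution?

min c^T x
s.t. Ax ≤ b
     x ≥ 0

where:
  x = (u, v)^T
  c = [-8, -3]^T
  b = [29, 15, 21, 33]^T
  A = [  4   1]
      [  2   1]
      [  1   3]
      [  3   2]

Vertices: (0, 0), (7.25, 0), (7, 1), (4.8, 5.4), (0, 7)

Evaluate the objective at each vertex of the feasible region:
  z(0, 0) = 0
  z(7.25, 0) = -58
  z(7, 1) = -59  ←
  z(4.8, 5.4) = -54.6
  z(0, 7) = -21
The minimum is at u = 7, v = 1.

(7, 1)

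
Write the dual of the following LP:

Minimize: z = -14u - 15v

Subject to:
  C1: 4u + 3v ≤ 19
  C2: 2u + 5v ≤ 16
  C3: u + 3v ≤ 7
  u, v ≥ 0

Primal min cᵀx s.t. Ax ≤ b, x ≥ 0  →  Dual max −bᵀy s.t. Aᵀy ≥ −c, y ≥ 0.

Maximize: z = -19y1 - 16y2 - 7y3

Subject to:
  4y1 + 2y2 + y3 ≥ 14
  3y1 + 5y2 + 3y3 ≥ 15
  y1, y2, y3 ≥ 0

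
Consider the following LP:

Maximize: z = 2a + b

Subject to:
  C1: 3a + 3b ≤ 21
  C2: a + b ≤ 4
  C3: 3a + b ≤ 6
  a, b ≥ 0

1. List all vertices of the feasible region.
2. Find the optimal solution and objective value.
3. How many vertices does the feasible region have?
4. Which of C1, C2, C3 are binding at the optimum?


1. (0, 0), (2, 0), (1, 3), (0, 4)
2. a = 1, b = 3, z = 5
3. 4
4. C2, C3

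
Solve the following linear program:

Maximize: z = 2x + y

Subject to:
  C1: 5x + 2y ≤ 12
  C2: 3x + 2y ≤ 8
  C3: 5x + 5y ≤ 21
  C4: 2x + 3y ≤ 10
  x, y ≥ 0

Evaluate the objective at each vertex of the feasible region:
  z(0, 0) = 0
  z(2.4, 0) = 4.8
  z(2, 1) = 5  ←
  z(0.8, 2.8) = 4.4
  z(0, 3.333) = 3.333
The maximum is at x = 2, y = 1.

x = 2, y = 1, z = 5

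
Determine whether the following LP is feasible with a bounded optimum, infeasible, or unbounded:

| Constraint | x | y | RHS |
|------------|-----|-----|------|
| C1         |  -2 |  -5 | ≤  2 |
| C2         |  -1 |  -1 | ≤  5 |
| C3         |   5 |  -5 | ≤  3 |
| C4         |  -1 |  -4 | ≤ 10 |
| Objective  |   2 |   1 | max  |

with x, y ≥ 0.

Unbounded (objective can increase without bound)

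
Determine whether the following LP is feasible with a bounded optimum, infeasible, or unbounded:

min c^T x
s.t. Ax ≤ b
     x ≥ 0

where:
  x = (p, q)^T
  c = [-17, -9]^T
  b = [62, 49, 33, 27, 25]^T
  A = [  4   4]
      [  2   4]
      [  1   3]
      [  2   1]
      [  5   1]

Feasible with a bounded optimal solution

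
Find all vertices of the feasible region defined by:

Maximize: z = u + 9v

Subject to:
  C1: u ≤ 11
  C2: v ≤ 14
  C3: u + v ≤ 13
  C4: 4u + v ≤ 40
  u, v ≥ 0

(0, 0), (10, 0), (9, 4), (0, 13)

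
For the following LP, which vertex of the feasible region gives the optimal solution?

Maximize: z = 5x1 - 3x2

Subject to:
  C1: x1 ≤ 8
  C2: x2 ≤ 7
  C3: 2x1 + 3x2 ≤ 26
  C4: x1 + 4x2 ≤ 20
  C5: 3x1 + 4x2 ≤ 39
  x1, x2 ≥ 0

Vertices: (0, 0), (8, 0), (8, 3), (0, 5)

Evaluate the objective at each vertex of the feasible region:
  z(0, 0) = 0
  z(8, 0) = 40  ←
  z(8, 3) = 31
  z(0, 5) = -15
The maximum is at x1 = 8, x2 = 0.

(8, 0)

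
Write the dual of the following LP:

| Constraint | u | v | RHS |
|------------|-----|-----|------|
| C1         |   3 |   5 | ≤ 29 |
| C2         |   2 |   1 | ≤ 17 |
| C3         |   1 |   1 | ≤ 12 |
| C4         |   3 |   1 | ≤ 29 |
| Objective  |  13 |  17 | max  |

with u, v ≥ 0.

Primal max cᵀx s.t. Ax ≤ b, x ≥ 0  →  Dual min bᵀy s.t. Aᵀy ≥ c, y ≥ 0.

Minimize: z = 29y1 + 17y2 + 12y3 + 29y4

Subject to:
  3y1 + 2y2 + y3 + 3y4 ≥ 13
  5y1 + y2 + y3 + y4 ≥ 17
  y1, y2, y3, y4 ≥ 0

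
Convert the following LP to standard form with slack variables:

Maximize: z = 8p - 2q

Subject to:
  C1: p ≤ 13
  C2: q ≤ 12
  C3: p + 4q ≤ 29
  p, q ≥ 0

max z = 8p - 2q

s.t.
  p + s1 = 13
  q + s2 = 12
  p + 4q + s3 = 29
  p, q, s1, s2, s3 ≥ 0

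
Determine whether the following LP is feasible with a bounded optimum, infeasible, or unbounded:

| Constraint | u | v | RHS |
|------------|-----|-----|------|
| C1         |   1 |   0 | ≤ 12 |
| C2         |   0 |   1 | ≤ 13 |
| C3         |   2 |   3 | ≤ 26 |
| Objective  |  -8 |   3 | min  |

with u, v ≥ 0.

Feasible with a bounded optimal solution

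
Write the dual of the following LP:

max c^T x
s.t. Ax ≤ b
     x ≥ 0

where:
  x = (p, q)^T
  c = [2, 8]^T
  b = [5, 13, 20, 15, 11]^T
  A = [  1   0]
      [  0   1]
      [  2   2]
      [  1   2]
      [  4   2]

Primal max cᵀx s.t. Ax ≤ b, x ≥ 0  →  Dual min bᵀy s.t. Aᵀy ≥ c, y ≥ 0.

Minimize: z = 5y1 + 13y2 + 20y3 + 15y4 + 11y5

Subject to:
  y1 + 2y3 + y4 + 4y5 ≥ 2
  y2 + 2y3 + 2y4 + 2y5 ≥ 8
  y1, y2, y3, y4, y5 ≥ 0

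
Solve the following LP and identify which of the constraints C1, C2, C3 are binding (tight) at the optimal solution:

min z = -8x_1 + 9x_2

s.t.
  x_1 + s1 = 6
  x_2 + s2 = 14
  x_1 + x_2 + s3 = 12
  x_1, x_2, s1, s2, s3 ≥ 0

At x_1 = 6, x_2 = 0, compute slack b - a·x for each constraint:
  C1: 6 − 6 = 0  (binding)
  C2: 14 − 0 = 14  (slack)
  C3: 12 − 6 = 6  (slack)

Optimal: x_1 = 6, x_2 = 0
Binding: C1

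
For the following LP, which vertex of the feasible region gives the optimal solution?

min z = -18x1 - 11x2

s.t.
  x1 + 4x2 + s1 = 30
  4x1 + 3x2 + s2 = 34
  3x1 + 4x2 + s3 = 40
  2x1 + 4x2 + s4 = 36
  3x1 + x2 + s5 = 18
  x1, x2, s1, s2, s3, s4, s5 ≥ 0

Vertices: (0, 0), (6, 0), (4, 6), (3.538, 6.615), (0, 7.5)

Evaluate the objective at each vertex of the feasible region:
  z(0, 0) = 0
  z(6, 0) = -108
  z(4, 6) = -138  ←
  z(3.538, 6.615) = -136.5
  z(0, 7.5) = -82.5
The minimum is at x1 = 4, x2 = 6.

(4, 6)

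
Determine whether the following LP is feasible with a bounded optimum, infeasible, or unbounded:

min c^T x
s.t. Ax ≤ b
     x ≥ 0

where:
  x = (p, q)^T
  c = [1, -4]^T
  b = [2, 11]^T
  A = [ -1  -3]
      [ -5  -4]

Unbounded (objective can decrease without bound)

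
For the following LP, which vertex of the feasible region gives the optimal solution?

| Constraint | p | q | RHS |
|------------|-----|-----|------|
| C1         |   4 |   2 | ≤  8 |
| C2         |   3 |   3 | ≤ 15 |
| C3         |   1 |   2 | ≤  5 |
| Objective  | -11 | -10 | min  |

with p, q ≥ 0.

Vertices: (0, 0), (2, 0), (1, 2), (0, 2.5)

Evaluate the objective at each vertex of the feasible region:
  z(0, 0) = 0
  z(2, 0) = -22
  z(1, 2) = -31  ←
  z(0, 2.5) = -25
The minimum is at p = 1, q = 2.

(1, 2)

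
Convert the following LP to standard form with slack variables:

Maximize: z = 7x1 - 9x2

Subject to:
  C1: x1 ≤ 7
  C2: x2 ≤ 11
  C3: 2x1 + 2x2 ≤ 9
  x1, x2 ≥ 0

max z = 7x1 - 9x2

s.t.
  x1 + s1 = 7
  x2 + s2 = 11
  2x1 + 2x2 + s3 = 9
  x1, x2, s1, s2, s3 ≥ 0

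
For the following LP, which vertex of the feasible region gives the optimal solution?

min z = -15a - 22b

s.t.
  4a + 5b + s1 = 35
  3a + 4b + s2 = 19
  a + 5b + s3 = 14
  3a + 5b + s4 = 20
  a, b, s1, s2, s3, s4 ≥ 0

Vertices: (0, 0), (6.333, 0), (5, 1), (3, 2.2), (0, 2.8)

Evaluate the objective at each vertex of the feasible region:
  z(0, 0) = 0
  z(6.333, 0) = -95
  z(5, 1) = -97  ←
  z(3, 2.2) = -93.4
  z(0, 2.8) = -61.6
The minimum is at a = 5, b = 1.

(5, 1)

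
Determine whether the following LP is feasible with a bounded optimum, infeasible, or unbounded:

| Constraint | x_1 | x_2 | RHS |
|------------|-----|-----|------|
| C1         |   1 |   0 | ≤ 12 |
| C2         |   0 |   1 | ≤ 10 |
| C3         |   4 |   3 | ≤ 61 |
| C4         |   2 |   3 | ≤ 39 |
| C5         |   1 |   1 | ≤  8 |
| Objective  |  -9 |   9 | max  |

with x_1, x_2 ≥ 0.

Feasible with a bounded optimal solution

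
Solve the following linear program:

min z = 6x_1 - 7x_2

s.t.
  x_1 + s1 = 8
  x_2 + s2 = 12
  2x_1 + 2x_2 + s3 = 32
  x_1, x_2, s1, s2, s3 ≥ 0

Evaluate the objective at each vertex of the feasible region:
  z(0, 0) = 0
  z(8, 0) = 48
  z(8, 8) = -8
  z(4, 12) = -60
  z(0, 12) = -84  ←
The minimum is at x_1 = 0, x_2 = 12.

x_1 = 0, x_2 = 12, z = -84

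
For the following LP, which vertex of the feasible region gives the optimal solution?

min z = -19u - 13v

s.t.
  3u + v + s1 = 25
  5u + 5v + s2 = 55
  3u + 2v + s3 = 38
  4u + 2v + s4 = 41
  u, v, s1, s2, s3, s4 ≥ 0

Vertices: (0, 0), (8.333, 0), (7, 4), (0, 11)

Evaluate the objective at each vertex of the feasible region:
  z(0, 0) = 0
  z(8.333, 0) = -158.3
  z(7, 4) = -185  ←
  z(0, 11) = -143
The minimum is at u = 7, v = 4.

(7, 4)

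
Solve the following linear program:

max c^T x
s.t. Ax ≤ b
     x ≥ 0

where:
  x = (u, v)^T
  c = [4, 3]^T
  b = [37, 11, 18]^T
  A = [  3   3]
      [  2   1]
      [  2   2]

Evaluate the objective at each vertex of the feasible region:
  z(0, 0) = 0
  z(5.5, 0) = 22
  z(2, 7) = 29  ←
  z(0, 9) = 27
The maximum is at u = 2, v = 7.

u = 2, v = 7, z = 29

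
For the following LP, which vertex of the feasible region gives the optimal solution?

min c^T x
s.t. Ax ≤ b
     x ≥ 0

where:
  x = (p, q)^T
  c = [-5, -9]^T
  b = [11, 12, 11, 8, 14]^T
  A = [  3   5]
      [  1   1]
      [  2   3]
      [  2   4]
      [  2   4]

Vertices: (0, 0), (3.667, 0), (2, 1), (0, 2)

Evaluate the objective at each vertex of the feasible region:
  z(0, 0) = 0
  z(3.667, 0) = -18.33
  z(2, 1) = -19  ←
  z(0, 2) = -18
The minimum is at p = 2, q = 1.

(2, 1)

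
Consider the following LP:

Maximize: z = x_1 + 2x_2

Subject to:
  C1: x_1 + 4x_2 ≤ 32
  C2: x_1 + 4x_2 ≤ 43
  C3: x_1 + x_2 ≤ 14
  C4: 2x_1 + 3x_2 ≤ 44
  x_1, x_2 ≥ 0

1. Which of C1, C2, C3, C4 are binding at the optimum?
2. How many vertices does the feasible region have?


1. C1, C3
2. 4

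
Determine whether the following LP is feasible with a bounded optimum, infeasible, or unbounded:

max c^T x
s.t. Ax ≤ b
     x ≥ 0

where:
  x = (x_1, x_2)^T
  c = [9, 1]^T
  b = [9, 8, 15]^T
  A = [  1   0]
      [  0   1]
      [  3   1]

Feasible with a bounded optimal solution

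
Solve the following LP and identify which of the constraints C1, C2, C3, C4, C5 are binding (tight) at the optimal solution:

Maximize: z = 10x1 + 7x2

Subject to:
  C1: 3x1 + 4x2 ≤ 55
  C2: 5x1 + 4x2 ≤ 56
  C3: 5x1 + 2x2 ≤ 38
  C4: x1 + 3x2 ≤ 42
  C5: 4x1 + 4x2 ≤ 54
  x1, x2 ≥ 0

At x1 = 4, x2 = 9, compute slack b - a·x for each constraint:
  C1: 55 − 48 = 7  (slack)
  C2: 56 − 56 = 0  (binding)
  C3: 38 − 38 = 0  (binding)
  C4: 42 − 31 = 11  (slack)
  C5: 54 − 52 = 2  (slack)

Optimal: x1 = 4, x2 = 9
Binding: C2, C3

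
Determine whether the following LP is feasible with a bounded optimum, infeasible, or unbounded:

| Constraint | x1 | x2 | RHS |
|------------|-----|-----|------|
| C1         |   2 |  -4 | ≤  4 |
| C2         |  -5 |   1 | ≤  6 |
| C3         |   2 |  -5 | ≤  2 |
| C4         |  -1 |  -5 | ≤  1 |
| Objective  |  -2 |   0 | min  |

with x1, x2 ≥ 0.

Unbounded (objective can decrease without bound)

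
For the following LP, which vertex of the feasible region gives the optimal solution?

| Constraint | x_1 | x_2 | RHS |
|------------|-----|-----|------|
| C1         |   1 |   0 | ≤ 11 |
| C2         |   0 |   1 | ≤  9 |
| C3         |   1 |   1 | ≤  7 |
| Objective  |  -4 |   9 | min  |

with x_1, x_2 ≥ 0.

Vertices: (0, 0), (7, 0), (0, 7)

Evaluate the objective at each vertex of the feasible region:
  z(0, 0) = 0
  z(7, 0) = -28  ←
  z(0, 7) = 63
The minimum is at x_1 = 7, x_2 = 0.

(7, 0)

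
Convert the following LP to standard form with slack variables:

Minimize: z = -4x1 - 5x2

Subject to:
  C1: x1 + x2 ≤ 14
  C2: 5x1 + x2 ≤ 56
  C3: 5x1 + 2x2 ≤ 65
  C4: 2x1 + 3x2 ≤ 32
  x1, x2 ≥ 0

min z = -4x1 - 5x2

s.t.
  x1 + x2 + s1 = 14
  5x1 + x2 + s2 = 56
  5x1 + 2x2 + s3 = 65
  2x1 + 3x2 + s4 = 32
  x1, x2, s1, s2, s3, s4 ≥ 0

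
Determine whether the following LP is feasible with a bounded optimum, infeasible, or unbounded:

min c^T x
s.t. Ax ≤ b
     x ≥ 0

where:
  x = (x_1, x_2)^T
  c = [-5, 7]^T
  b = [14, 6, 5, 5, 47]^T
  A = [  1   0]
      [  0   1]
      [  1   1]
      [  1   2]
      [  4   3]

Feasible with a bounded optimal solution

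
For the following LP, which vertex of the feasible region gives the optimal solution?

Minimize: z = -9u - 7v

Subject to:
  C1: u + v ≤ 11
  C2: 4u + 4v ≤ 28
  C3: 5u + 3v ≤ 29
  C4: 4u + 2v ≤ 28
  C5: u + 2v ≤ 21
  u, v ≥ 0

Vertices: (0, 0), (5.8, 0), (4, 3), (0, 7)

Evaluate the objective at each vertex of the feasible region:
  z(0, 0) = 0
  z(5.8, 0) = -52.2
  z(4, 3) = -57  ←
  z(0, 7) = -49
The minimum is at u = 4, v = 3.

(4, 3)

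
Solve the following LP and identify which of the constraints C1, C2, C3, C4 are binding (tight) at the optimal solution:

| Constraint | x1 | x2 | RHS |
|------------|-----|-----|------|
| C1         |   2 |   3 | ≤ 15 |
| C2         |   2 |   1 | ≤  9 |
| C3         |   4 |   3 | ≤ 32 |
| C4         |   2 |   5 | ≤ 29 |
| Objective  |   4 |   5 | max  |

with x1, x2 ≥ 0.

At x1 = 3, x2 = 3, compute slack b - a·x for each constraint:
  C1: 15 − 15 = 0  (binding)
  C2: 9 − 9 = 0  (binding)
  C3: 32 − 21 = 11  (slack)
  C4: 29 − 21 = 8  (slack)

Optimal: x1 = 3, x2 = 3
Binding: C1, C2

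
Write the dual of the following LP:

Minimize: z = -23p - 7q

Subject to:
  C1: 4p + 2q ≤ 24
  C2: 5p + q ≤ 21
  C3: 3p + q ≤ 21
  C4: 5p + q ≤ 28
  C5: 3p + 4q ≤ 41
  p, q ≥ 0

Primal min cᵀx s.t. Ax ≤ b, x ≥ 0  →  Dual max −bᵀy s.t. Aᵀy ≥ −c, y ≥ 0.

Maximize: z = -24y1 - 21y2 - 21y3 - 28y4 - 41y5

Subject to:
  4y1 + 5y2 + 3y3 + 5y4 + 3y5 ≥ 23
  2y1 + y2 + y3 + y4 + 4y5 ≥ 7
  y1, y2, y3, y4, y5 ≥ 0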